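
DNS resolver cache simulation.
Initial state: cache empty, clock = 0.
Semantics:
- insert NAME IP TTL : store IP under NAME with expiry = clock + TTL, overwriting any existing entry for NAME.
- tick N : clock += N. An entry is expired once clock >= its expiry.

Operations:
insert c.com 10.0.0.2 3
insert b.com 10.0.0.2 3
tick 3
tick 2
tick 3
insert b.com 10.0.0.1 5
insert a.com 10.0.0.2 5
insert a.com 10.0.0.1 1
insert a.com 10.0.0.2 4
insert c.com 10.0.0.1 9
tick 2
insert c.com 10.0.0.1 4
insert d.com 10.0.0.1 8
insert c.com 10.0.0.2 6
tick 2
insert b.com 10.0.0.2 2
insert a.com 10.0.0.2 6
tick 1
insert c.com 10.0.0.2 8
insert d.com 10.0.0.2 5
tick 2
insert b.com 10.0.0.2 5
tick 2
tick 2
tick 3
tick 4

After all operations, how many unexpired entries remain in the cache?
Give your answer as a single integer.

Op 1: insert c.com -> 10.0.0.2 (expiry=0+3=3). clock=0
Op 2: insert b.com -> 10.0.0.2 (expiry=0+3=3). clock=0
Op 3: tick 3 -> clock=3. purged={b.com,c.com}
Op 4: tick 2 -> clock=5.
Op 5: tick 3 -> clock=8.
Op 6: insert b.com -> 10.0.0.1 (expiry=8+5=13). clock=8
Op 7: insert a.com -> 10.0.0.2 (expiry=8+5=13). clock=8
Op 8: insert a.com -> 10.0.0.1 (expiry=8+1=9). clock=8
Op 9: insert a.com -> 10.0.0.2 (expiry=8+4=12). clock=8
Op 10: insert c.com -> 10.0.0.1 (expiry=8+9=17). clock=8
Op 11: tick 2 -> clock=10.
Op 12: insert c.com -> 10.0.0.1 (expiry=10+4=14). clock=10
Op 13: insert d.com -> 10.0.0.1 (expiry=10+8=18). clock=10
Op 14: insert c.com -> 10.0.0.2 (expiry=10+6=16). clock=10
Op 15: tick 2 -> clock=12. purged={a.com}
Op 16: insert b.com -> 10.0.0.2 (expiry=12+2=14). clock=12
Op 17: insert a.com -> 10.0.0.2 (expiry=12+6=18). clock=12
Op 18: tick 1 -> clock=13.
Op 19: insert c.com -> 10.0.0.2 (expiry=13+8=21). clock=13
Op 20: insert d.com -> 10.0.0.2 (expiry=13+5=18). clock=13
Op 21: tick 2 -> clock=15. purged={b.com}
Op 22: insert b.com -> 10.0.0.2 (expiry=15+5=20). clock=15
Op 23: tick 2 -> clock=17.
Op 24: tick 2 -> clock=19. purged={a.com,d.com}
Op 25: tick 3 -> clock=22. purged={b.com,c.com}
Op 26: tick 4 -> clock=26.
Final cache (unexpired): {} -> size=0

Answer: 0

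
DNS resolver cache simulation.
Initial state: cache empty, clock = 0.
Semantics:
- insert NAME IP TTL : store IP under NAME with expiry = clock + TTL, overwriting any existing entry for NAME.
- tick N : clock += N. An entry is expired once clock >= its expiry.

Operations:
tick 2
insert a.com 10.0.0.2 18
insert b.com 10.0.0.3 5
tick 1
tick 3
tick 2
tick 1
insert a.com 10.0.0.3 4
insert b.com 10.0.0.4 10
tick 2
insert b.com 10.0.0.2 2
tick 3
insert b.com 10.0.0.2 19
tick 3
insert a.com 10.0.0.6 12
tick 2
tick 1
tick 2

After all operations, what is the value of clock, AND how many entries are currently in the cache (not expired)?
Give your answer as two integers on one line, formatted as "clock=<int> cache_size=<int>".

Answer: clock=22 cache_size=2

Derivation:
Op 1: tick 2 -> clock=2.
Op 2: insert a.com -> 10.0.0.2 (expiry=2+18=20). clock=2
Op 3: insert b.com -> 10.0.0.3 (expiry=2+5=7). clock=2
Op 4: tick 1 -> clock=3.
Op 5: tick 3 -> clock=6.
Op 6: tick 2 -> clock=8. purged={b.com}
Op 7: tick 1 -> clock=9.
Op 8: insert a.com -> 10.0.0.3 (expiry=9+4=13). clock=9
Op 9: insert b.com -> 10.0.0.4 (expiry=9+10=19). clock=9
Op 10: tick 2 -> clock=11.
Op 11: insert b.com -> 10.0.0.2 (expiry=11+2=13). clock=11
Op 12: tick 3 -> clock=14. purged={a.com,b.com}
Op 13: insert b.com -> 10.0.0.2 (expiry=14+19=33). clock=14
Op 14: tick 3 -> clock=17.
Op 15: insert a.com -> 10.0.0.6 (expiry=17+12=29). clock=17
Op 16: tick 2 -> clock=19.
Op 17: tick 1 -> clock=20.
Op 18: tick 2 -> clock=22.
Final clock = 22
Final cache (unexpired): {a.com,b.com} -> size=2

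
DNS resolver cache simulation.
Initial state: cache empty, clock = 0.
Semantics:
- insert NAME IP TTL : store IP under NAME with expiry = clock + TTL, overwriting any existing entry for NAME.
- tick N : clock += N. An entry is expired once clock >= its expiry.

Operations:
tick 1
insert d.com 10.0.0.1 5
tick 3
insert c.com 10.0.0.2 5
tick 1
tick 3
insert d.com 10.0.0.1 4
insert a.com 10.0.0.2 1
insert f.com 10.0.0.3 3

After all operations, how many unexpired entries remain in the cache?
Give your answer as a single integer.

Answer: 4

Derivation:
Op 1: tick 1 -> clock=1.
Op 2: insert d.com -> 10.0.0.1 (expiry=1+5=6). clock=1
Op 3: tick 3 -> clock=4.
Op 4: insert c.com -> 10.0.0.2 (expiry=4+5=9). clock=4
Op 5: tick 1 -> clock=5.
Op 6: tick 3 -> clock=8. purged={d.com}
Op 7: insert d.com -> 10.0.0.1 (expiry=8+4=12). clock=8
Op 8: insert a.com -> 10.0.0.2 (expiry=8+1=9). clock=8
Op 9: insert f.com -> 10.0.0.3 (expiry=8+3=11). clock=8
Final cache (unexpired): {a.com,c.com,d.com,f.com} -> size=4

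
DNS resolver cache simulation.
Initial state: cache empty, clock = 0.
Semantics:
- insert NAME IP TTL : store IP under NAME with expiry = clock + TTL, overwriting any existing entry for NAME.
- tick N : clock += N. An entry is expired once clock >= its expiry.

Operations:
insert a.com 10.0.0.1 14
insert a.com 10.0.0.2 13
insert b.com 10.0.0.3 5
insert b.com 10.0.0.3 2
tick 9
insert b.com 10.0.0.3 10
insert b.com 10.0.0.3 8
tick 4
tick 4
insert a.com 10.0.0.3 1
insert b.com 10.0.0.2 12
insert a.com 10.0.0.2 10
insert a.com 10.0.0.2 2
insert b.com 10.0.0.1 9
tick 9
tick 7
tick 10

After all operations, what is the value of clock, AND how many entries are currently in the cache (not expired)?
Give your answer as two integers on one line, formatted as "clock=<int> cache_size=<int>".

Op 1: insert a.com -> 10.0.0.1 (expiry=0+14=14). clock=0
Op 2: insert a.com -> 10.0.0.2 (expiry=0+13=13). clock=0
Op 3: insert b.com -> 10.0.0.3 (expiry=0+5=5). clock=0
Op 4: insert b.com -> 10.0.0.3 (expiry=0+2=2). clock=0
Op 5: tick 9 -> clock=9. purged={b.com}
Op 6: insert b.com -> 10.0.0.3 (expiry=9+10=19). clock=9
Op 7: insert b.com -> 10.0.0.3 (expiry=9+8=17). clock=9
Op 8: tick 4 -> clock=13. purged={a.com}
Op 9: tick 4 -> clock=17. purged={b.com}
Op 10: insert a.com -> 10.0.0.3 (expiry=17+1=18). clock=17
Op 11: insert b.com -> 10.0.0.2 (expiry=17+12=29). clock=17
Op 12: insert a.com -> 10.0.0.2 (expiry=17+10=27). clock=17
Op 13: insert a.com -> 10.0.0.2 (expiry=17+2=19). clock=17
Op 14: insert b.com -> 10.0.0.1 (expiry=17+9=26). clock=17
Op 15: tick 9 -> clock=26. purged={a.com,b.com}
Op 16: tick 7 -> clock=33.
Op 17: tick 10 -> clock=43.
Final clock = 43
Final cache (unexpired): {} -> size=0

Answer: clock=43 cache_size=0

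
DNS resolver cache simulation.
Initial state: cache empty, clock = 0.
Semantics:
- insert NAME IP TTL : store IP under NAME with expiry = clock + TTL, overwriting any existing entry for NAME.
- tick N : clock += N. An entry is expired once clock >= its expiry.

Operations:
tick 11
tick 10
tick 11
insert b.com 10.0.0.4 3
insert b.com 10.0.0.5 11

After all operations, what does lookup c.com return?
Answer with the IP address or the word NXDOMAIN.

Answer: NXDOMAIN

Derivation:
Op 1: tick 11 -> clock=11.
Op 2: tick 10 -> clock=21.
Op 3: tick 11 -> clock=32.
Op 4: insert b.com -> 10.0.0.4 (expiry=32+3=35). clock=32
Op 5: insert b.com -> 10.0.0.5 (expiry=32+11=43). clock=32
lookup c.com: not in cache (expired or never inserted)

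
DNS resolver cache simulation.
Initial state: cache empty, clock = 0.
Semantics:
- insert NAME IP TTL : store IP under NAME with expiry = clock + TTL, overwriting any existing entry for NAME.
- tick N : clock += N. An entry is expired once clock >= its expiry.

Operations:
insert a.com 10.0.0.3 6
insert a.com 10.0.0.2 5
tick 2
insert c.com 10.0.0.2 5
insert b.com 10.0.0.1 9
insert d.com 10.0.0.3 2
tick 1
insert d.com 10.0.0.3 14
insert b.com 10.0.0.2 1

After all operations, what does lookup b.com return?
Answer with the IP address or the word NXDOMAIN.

Op 1: insert a.com -> 10.0.0.3 (expiry=0+6=6). clock=0
Op 2: insert a.com -> 10.0.0.2 (expiry=0+5=5). clock=0
Op 3: tick 2 -> clock=2.
Op 4: insert c.com -> 10.0.0.2 (expiry=2+5=7). clock=2
Op 5: insert b.com -> 10.0.0.1 (expiry=2+9=11). clock=2
Op 6: insert d.com -> 10.0.0.3 (expiry=2+2=4). clock=2
Op 7: tick 1 -> clock=3.
Op 8: insert d.com -> 10.0.0.3 (expiry=3+14=17). clock=3
Op 9: insert b.com -> 10.0.0.2 (expiry=3+1=4). clock=3
lookup b.com: present, ip=10.0.0.2 expiry=4 > clock=3

Answer: 10.0.0.2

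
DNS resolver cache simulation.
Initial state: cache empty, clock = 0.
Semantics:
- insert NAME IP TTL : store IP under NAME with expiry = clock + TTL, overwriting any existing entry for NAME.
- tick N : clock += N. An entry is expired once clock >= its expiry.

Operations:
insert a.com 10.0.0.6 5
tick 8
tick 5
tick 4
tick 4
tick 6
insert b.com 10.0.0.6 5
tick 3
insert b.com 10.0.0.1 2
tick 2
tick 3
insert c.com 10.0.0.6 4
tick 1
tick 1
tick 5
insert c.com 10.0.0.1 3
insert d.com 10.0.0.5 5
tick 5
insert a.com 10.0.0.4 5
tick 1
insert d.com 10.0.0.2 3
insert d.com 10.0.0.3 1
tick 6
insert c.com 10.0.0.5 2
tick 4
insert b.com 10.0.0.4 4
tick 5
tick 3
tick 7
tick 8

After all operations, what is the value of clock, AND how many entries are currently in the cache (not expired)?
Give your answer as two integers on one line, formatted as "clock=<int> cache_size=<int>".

Answer: clock=81 cache_size=0

Derivation:
Op 1: insert a.com -> 10.0.0.6 (expiry=0+5=5). clock=0
Op 2: tick 8 -> clock=8. purged={a.com}
Op 3: tick 5 -> clock=13.
Op 4: tick 4 -> clock=17.
Op 5: tick 4 -> clock=21.
Op 6: tick 6 -> clock=27.
Op 7: insert b.com -> 10.0.0.6 (expiry=27+5=32). clock=27
Op 8: tick 3 -> clock=30.
Op 9: insert b.com -> 10.0.0.1 (expiry=30+2=32). clock=30
Op 10: tick 2 -> clock=32. purged={b.com}
Op 11: tick 3 -> clock=35.
Op 12: insert c.com -> 10.0.0.6 (expiry=35+4=39). clock=35
Op 13: tick 1 -> clock=36.
Op 14: tick 1 -> clock=37.
Op 15: tick 5 -> clock=42. purged={c.com}
Op 16: insert c.com -> 10.0.0.1 (expiry=42+3=45). clock=42
Op 17: insert d.com -> 10.0.0.5 (expiry=42+5=47). clock=42
Op 18: tick 5 -> clock=47. purged={c.com,d.com}
Op 19: insert a.com -> 10.0.0.4 (expiry=47+5=52). clock=47
Op 20: tick 1 -> clock=48.
Op 21: insert d.com -> 10.0.0.2 (expiry=48+3=51). clock=48
Op 22: insert d.com -> 10.0.0.3 (expiry=48+1=49). clock=48
Op 23: tick 6 -> clock=54. purged={a.com,d.com}
Op 24: insert c.com -> 10.0.0.5 (expiry=54+2=56). clock=54
Op 25: tick 4 -> clock=58. purged={c.com}
Op 26: insert b.com -> 10.0.0.4 (expiry=58+4=62). clock=58
Op 27: tick 5 -> clock=63. purged={b.com}
Op 28: tick 3 -> clock=66.
Op 29: tick 7 -> clock=73.
Op 30: tick 8 -> clock=81.
Final clock = 81
Final cache (unexpired): {} -> size=0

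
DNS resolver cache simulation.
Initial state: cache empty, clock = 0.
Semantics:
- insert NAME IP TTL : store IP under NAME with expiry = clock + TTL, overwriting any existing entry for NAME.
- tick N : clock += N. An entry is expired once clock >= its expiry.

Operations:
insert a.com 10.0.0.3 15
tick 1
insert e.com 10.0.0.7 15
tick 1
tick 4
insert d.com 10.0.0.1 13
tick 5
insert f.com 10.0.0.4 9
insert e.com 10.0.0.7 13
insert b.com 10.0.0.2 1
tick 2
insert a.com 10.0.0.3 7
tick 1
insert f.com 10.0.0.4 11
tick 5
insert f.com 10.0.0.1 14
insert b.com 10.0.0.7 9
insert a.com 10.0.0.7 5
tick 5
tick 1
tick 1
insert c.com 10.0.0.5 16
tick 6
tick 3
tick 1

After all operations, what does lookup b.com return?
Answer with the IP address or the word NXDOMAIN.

Answer: NXDOMAIN

Derivation:
Op 1: insert a.com -> 10.0.0.3 (expiry=0+15=15). clock=0
Op 2: tick 1 -> clock=1.
Op 3: insert e.com -> 10.0.0.7 (expiry=1+15=16). clock=1
Op 4: tick 1 -> clock=2.
Op 5: tick 4 -> clock=6.
Op 6: insert d.com -> 10.0.0.1 (expiry=6+13=19). clock=6
Op 7: tick 5 -> clock=11.
Op 8: insert f.com -> 10.0.0.4 (expiry=11+9=20). clock=11
Op 9: insert e.com -> 10.0.0.7 (expiry=11+13=24). clock=11
Op 10: insert b.com -> 10.0.0.2 (expiry=11+1=12). clock=11
Op 11: tick 2 -> clock=13. purged={b.com}
Op 12: insert a.com -> 10.0.0.3 (expiry=13+7=20). clock=13
Op 13: tick 1 -> clock=14.
Op 14: insert f.com -> 10.0.0.4 (expiry=14+11=25). clock=14
Op 15: tick 5 -> clock=19. purged={d.com}
Op 16: insert f.com -> 10.0.0.1 (expiry=19+14=33). clock=19
Op 17: insert b.com -> 10.0.0.7 (expiry=19+9=28). clock=19
Op 18: insert a.com -> 10.0.0.7 (expiry=19+5=24). clock=19
Op 19: tick 5 -> clock=24. purged={a.com,e.com}
Op 20: tick 1 -> clock=25.
Op 21: tick 1 -> clock=26.
Op 22: insert c.com -> 10.0.0.5 (expiry=26+16=42). clock=26
Op 23: tick 6 -> clock=32. purged={b.com}
Op 24: tick 3 -> clock=35. purged={f.com}
Op 25: tick 1 -> clock=36.
lookup b.com: not in cache (expired or never inserted)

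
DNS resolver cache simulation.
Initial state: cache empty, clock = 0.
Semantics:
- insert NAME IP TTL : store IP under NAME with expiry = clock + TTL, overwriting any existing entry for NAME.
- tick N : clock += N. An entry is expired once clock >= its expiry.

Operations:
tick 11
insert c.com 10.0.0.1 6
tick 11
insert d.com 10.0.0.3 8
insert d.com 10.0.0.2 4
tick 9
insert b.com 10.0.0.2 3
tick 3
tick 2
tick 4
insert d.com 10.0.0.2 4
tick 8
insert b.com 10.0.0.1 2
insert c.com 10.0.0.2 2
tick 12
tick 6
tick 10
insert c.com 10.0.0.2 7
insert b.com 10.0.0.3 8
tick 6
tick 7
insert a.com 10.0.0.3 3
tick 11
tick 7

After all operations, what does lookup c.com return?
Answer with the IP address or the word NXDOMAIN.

Op 1: tick 11 -> clock=11.
Op 2: insert c.com -> 10.0.0.1 (expiry=11+6=17). clock=11
Op 3: tick 11 -> clock=22. purged={c.com}
Op 4: insert d.com -> 10.0.0.3 (expiry=22+8=30). clock=22
Op 5: insert d.com -> 10.0.0.2 (expiry=22+4=26). clock=22
Op 6: tick 9 -> clock=31. purged={d.com}
Op 7: insert b.com -> 10.0.0.2 (expiry=31+3=34). clock=31
Op 8: tick 3 -> clock=34. purged={b.com}
Op 9: tick 2 -> clock=36.
Op 10: tick 4 -> clock=40.
Op 11: insert d.com -> 10.0.0.2 (expiry=40+4=44). clock=40
Op 12: tick 8 -> clock=48. purged={d.com}
Op 13: insert b.com -> 10.0.0.1 (expiry=48+2=50). clock=48
Op 14: insert c.com -> 10.0.0.2 (expiry=48+2=50). clock=48
Op 15: tick 12 -> clock=60. purged={b.com,c.com}
Op 16: tick 6 -> clock=66.
Op 17: tick 10 -> clock=76.
Op 18: insert c.com -> 10.0.0.2 (expiry=76+7=83). clock=76
Op 19: insert b.com -> 10.0.0.3 (expiry=76+8=84). clock=76
Op 20: tick 6 -> clock=82.
Op 21: tick 7 -> clock=89. purged={b.com,c.com}
Op 22: insert a.com -> 10.0.0.3 (expiry=89+3=92). clock=89
Op 23: tick 11 -> clock=100. purged={a.com}
Op 24: tick 7 -> clock=107.
lookup c.com: not in cache (expired or never inserted)

Answer: NXDOMAIN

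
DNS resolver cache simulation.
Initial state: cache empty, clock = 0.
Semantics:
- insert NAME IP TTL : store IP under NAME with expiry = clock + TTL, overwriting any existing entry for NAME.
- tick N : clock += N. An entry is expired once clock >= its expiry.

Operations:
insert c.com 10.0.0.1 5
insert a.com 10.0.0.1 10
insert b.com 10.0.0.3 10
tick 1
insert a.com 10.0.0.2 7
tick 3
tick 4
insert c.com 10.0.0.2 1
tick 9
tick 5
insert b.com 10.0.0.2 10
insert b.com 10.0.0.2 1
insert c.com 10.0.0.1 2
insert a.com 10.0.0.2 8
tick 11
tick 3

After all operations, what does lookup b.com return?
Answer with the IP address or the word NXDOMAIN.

Op 1: insert c.com -> 10.0.0.1 (expiry=0+5=5). clock=0
Op 2: insert a.com -> 10.0.0.1 (expiry=0+10=10). clock=0
Op 3: insert b.com -> 10.0.0.3 (expiry=0+10=10). clock=0
Op 4: tick 1 -> clock=1.
Op 5: insert a.com -> 10.0.0.2 (expiry=1+7=8). clock=1
Op 6: tick 3 -> clock=4.
Op 7: tick 4 -> clock=8. purged={a.com,c.com}
Op 8: insert c.com -> 10.0.0.2 (expiry=8+1=9). clock=8
Op 9: tick 9 -> clock=17. purged={b.com,c.com}
Op 10: tick 5 -> clock=22.
Op 11: insert b.com -> 10.0.0.2 (expiry=22+10=32). clock=22
Op 12: insert b.com -> 10.0.0.2 (expiry=22+1=23). clock=22
Op 13: insert c.com -> 10.0.0.1 (expiry=22+2=24). clock=22
Op 14: insert a.com -> 10.0.0.2 (expiry=22+8=30). clock=22
Op 15: tick 11 -> clock=33. purged={a.com,b.com,c.com}
Op 16: tick 3 -> clock=36.
lookup b.com: not in cache (expired or never inserted)

Answer: NXDOMAIN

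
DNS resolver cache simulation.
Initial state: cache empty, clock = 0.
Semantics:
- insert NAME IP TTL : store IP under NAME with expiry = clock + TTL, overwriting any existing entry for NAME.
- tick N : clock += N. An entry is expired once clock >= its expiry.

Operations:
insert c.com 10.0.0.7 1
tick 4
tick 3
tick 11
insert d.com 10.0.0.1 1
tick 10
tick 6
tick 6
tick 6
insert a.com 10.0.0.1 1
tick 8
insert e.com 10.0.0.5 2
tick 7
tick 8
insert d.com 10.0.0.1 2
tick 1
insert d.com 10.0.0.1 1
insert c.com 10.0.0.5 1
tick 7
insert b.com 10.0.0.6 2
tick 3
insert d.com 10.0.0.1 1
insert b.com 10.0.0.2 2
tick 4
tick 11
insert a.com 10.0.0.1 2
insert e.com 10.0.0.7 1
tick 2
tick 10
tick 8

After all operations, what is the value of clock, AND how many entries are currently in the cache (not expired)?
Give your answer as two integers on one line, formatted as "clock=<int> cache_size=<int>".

Op 1: insert c.com -> 10.0.0.7 (expiry=0+1=1). clock=0
Op 2: tick 4 -> clock=4. purged={c.com}
Op 3: tick 3 -> clock=7.
Op 4: tick 11 -> clock=18.
Op 5: insert d.com -> 10.0.0.1 (expiry=18+1=19). clock=18
Op 6: tick 10 -> clock=28. purged={d.com}
Op 7: tick 6 -> clock=34.
Op 8: tick 6 -> clock=40.
Op 9: tick 6 -> clock=46.
Op 10: insert a.com -> 10.0.0.1 (expiry=46+1=47). clock=46
Op 11: tick 8 -> clock=54. purged={a.com}
Op 12: insert e.com -> 10.0.0.5 (expiry=54+2=56). clock=54
Op 13: tick 7 -> clock=61. purged={e.com}
Op 14: tick 8 -> clock=69.
Op 15: insert d.com -> 10.0.0.1 (expiry=69+2=71). clock=69
Op 16: tick 1 -> clock=70.
Op 17: insert d.com -> 10.0.0.1 (expiry=70+1=71). clock=70
Op 18: insert c.com -> 10.0.0.5 (expiry=70+1=71). clock=70
Op 19: tick 7 -> clock=77. purged={c.com,d.com}
Op 20: insert b.com -> 10.0.0.6 (expiry=77+2=79). clock=77
Op 21: tick 3 -> clock=80. purged={b.com}
Op 22: insert d.com -> 10.0.0.1 (expiry=80+1=81). clock=80
Op 23: insert b.com -> 10.0.0.2 (expiry=80+2=82). clock=80
Op 24: tick 4 -> clock=84. purged={b.com,d.com}
Op 25: tick 11 -> clock=95.
Op 26: insert a.com -> 10.0.0.1 (expiry=95+2=97). clock=95
Op 27: insert e.com -> 10.0.0.7 (expiry=95+1=96). clock=95
Op 28: tick 2 -> clock=97. purged={a.com,e.com}
Op 29: tick 10 -> clock=107.
Op 30: tick 8 -> clock=115.
Final clock = 115
Final cache (unexpired): {} -> size=0

Answer: clock=115 cache_size=0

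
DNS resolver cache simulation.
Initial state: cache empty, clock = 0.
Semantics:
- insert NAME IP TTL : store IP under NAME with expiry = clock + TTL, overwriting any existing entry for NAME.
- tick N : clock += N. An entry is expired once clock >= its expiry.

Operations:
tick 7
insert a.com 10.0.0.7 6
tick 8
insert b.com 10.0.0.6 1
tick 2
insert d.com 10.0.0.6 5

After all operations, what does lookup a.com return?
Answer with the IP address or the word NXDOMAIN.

Answer: NXDOMAIN

Derivation:
Op 1: tick 7 -> clock=7.
Op 2: insert a.com -> 10.0.0.7 (expiry=7+6=13). clock=7
Op 3: tick 8 -> clock=15. purged={a.com}
Op 4: insert b.com -> 10.0.0.6 (expiry=15+1=16). clock=15
Op 5: tick 2 -> clock=17. purged={b.com}
Op 6: insert d.com -> 10.0.0.6 (expiry=17+5=22). clock=17
lookup a.com: not in cache (expired or never inserted)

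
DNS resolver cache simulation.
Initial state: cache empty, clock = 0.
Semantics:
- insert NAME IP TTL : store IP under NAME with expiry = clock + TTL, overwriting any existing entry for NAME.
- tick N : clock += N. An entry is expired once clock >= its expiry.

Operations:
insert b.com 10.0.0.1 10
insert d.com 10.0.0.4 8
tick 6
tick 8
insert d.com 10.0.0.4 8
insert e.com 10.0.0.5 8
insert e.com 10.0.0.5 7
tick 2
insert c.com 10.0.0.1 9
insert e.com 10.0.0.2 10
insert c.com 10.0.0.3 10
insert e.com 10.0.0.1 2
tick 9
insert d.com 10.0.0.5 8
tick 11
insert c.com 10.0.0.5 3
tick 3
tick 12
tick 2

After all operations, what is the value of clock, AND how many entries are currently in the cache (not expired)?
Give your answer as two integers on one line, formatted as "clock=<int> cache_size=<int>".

Answer: clock=53 cache_size=0

Derivation:
Op 1: insert b.com -> 10.0.0.1 (expiry=0+10=10). clock=0
Op 2: insert d.com -> 10.0.0.4 (expiry=0+8=8). clock=0
Op 3: tick 6 -> clock=6.
Op 4: tick 8 -> clock=14. purged={b.com,d.com}
Op 5: insert d.com -> 10.0.0.4 (expiry=14+8=22). clock=14
Op 6: insert e.com -> 10.0.0.5 (expiry=14+8=22). clock=14
Op 7: insert e.com -> 10.0.0.5 (expiry=14+7=21). clock=14
Op 8: tick 2 -> clock=16.
Op 9: insert c.com -> 10.0.0.1 (expiry=16+9=25). clock=16
Op 10: insert e.com -> 10.0.0.2 (expiry=16+10=26). clock=16
Op 11: insert c.com -> 10.0.0.3 (expiry=16+10=26). clock=16
Op 12: insert e.com -> 10.0.0.1 (expiry=16+2=18). clock=16
Op 13: tick 9 -> clock=25. purged={d.com,e.com}
Op 14: insert d.com -> 10.0.0.5 (expiry=25+8=33). clock=25
Op 15: tick 11 -> clock=36. purged={c.com,d.com}
Op 16: insert c.com -> 10.0.0.5 (expiry=36+3=39). clock=36
Op 17: tick 3 -> clock=39. purged={c.com}
Op 18: tick 12 -> clock=51.
Op 19: tick 2 -> clock=53.
Final clock = 53
Final cache (unexpired): {} -> size=0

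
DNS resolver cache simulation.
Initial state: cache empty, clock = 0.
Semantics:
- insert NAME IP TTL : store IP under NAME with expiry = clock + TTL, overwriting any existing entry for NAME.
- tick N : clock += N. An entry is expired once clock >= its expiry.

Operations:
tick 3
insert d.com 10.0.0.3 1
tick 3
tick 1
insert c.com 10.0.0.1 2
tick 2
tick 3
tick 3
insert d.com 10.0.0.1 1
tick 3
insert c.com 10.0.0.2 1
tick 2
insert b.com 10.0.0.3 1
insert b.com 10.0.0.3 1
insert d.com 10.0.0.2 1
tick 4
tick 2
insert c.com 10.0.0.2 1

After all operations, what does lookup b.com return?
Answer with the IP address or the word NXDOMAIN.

Answer: NXDOMAIN

Derivation:
Op 1: tick 3 -> clock=3.
Op 2: insert d.com -> 10.0.0.3 (expiry=3+1=4). clock=3
Op 3: tick 3 -> clock=6. purged={d.com}
Op 4: tick 1 -> clock=7.
Op 5: insert c.com -> 10.0.0.1 (expiry=7+2=9). clock=7
Op 6: tick 2 -> clock=9. purged={c.com}
Op 7: tick 3 -> clock=12.
Op 8: tick 3 -> clock=15.
Op 9: insert d.com -> 10.0.0.1 (expiry=15+1=16). clock=15
Op 10: tick 3 -> clock=18. purged={d.com}
Op 11: insert c.com -> 10.0.0.2 (expiry=18+1=19). clock=18
Op 12: tick 2 -> clock=20. purged={c.com}
Op 13: insert b.com -> 10.0.0.3 (expiry=20+1=21). clock=20
Op 14: insert b.com -> 10.0.0.3 (expiry=20+1=21). clock=20
Op 15: insert d.com -> 10.0.0.2 (expiry=20+1=21). clock=20
Op 16: tick 4 -> clock=24. purged={b.com,d.com}
Op 17: tick 2 -> clock=26.
Op 18: insert c.com -> 10.0.0.2 (expiry=26+1=27). clock=26
lookup b.com: not in cache (expired or never inserted)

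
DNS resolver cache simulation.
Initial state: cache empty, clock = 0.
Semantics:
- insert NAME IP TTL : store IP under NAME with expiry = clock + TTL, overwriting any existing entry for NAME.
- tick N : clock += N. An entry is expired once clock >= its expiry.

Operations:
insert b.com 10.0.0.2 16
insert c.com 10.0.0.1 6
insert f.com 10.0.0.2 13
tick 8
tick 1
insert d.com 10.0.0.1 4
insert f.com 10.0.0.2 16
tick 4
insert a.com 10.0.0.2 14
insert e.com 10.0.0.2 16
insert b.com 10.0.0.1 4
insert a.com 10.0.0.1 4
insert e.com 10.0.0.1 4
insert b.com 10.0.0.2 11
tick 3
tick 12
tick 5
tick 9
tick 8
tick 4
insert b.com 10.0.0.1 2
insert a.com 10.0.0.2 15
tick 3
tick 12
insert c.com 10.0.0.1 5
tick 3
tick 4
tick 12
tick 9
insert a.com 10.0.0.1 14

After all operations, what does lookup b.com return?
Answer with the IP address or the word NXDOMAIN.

Op 1: insert b.com -> 10.0.0.2 (expiry=0+16=16). clock=0
Op 2: insert c.com -> 10.0.0.1 (expiry=0+6=6). clock=0
Op 3: insert f.com -> 10.0.0.2 (expiry=0+13=13). clock=0
Op 4: tick 8 -> clock=8. purged={c.com}
Op 5: tick 1 -> clock=9.
Op 6: insert d.com -> 10.0.0.1 (expiry=9+4=13). clock=9
Op 7: insert f.com -> 10.0.0.2 (expiry=9+16=25). clock=9
Op 8: tick 4 -> clock=13. purged={d.com}
Op 9: insert a.com -> 10.0.0.2 (expiry=13+14=27). clock=13
Op 10: insert e.com -> 10.0.0.2 (expiry=13+16=29). clock=13
Op 11: insert b.com -> 10.0.0.1 (expiry=13+4=17). clock=13
Op 12: insert a.com -> 10.0.0.1 (expiry=13+4=17). clock=13
Op 13: insert e.com -> 10.0.0.1 (expiry=13+4=17). clock=13
Op 14: insert b.com -> 10.0.0.2 (expiry=13+11=24). clock=13
Op 15: tick 3 -> clock=16.
Op 16: tick 12 -> clock=28. purged={a.com,b.com,e.com,f.com}
Op 17: tick 5 -> clock=33.
Op 18: tick 9 -> clock=42.
Op 19: tick 8 -> clock=50.
Op 20: tick 4 -> clock=54.
Op 21: insert b.com -> 10.0.0.1 (expiry=54+2=56). clock=54
Op 22: insert a.com -> 10.0.0.2 (expiry=54+15=69). clock=54
Op 23: tick 3 -> clock=57. purged={b.com}
Op 24: tick 12 -> clock=69. purged={a.com}
Op 25: insert c.com -> 10.0.0.1 (expiry=69+5=74). clock=69
Op 26: tick 3 -> clock=72.
Op 27: tick 4 -> clock=76. purged={c.com}
Op 28: tick 12 -> clock=88.
Op 29: tick 9 -> clock=97.
Op 30: insert a.com -> 10.0.0.1 (expiry=97+14=111). clock=97
lookup b.com: not in cache (expired or never inserted)

Answer: NXDOMAIN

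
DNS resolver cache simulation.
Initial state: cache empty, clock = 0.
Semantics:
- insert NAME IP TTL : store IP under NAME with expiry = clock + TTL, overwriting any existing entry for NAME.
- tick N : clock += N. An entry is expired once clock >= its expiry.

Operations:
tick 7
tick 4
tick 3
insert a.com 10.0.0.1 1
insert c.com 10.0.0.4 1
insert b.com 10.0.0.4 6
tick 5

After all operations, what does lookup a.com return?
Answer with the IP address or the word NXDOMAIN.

Answer: NXDOMAIN

Derivation:
Op 1: tick 7 -> clock=7.
Op 2: tick 4 -> clock=11.
Op 3: tick 3 -> clock=14.
Op 4: insert a.com -> 10.0.0.1 (expiry=14+1=15). clock=14
Op 5: insert c.com -> 10.0.0.4 (expiry=14+1=15). clock=14
Op 6: insert b.com -> 10.0.0.4 (expiry=14+6=20). clock=14
Op 7: tick 5 -> clock=19. purged={a.com,c.com}
lookup a.com: not in cache (expired or never inserted)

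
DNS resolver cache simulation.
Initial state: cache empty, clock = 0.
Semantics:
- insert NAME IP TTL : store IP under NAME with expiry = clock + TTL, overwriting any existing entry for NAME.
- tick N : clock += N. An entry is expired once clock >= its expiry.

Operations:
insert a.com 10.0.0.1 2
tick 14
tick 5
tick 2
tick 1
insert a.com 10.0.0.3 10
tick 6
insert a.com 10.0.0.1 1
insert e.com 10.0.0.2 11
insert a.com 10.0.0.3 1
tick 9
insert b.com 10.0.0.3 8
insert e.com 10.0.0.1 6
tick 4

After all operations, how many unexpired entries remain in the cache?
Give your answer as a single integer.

Answer: 2

Derivation:
Op 1: insert a.com -> 10.0.0.1 (expiry=0+2=2). clock=0
Op 2: tick 14 -> clock=14. purged={a.com}
Op 3: tick 5 -> clock=19.
Op 4: tick 2 -> clock=21.
Op 5: tick 1 -> clock=22.
Op 6: insert a.com -> 10.0.0.3 (expiry=22+10=32). clock=22
Op 7: tick 6 -> clock=28.
Op 8: insert a.com -> 10.0.0.1 (expiry=28+1=29). clock=28
Op 9: insert e.com -> 10.0.0.2 (expiry=28+11=39). clock=28
Op 10: insert a.com -> 10.0.0.3 (expiry=28+1=29). clock=28
Op 11: tick 9 -> clock=37. purged={a.com}
Op 12: insert b.com -> 10.0.0.3 (expiry=37+8=45). clock=37
Op 13: insert e.com -> 10.0.0.1 (expiry=37+6=43). clock=37
Op 14: tick 4 -> clock=41.
Final cache (unexpired): {b.com,e.com} -> size=2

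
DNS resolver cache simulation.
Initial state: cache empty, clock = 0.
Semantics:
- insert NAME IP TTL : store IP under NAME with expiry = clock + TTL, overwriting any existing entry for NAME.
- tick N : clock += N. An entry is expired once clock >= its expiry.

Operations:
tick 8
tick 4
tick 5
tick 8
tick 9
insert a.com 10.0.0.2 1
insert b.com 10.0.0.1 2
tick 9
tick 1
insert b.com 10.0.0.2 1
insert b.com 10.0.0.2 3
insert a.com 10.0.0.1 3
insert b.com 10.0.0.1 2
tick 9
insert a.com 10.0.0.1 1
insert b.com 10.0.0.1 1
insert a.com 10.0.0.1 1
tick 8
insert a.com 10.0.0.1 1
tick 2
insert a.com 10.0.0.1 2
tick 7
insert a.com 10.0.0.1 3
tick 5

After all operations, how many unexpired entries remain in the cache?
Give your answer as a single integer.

Op 1: tick 8 -> clock=8.
Op 2: tick 4 -> clock=12.
Op 3: tick 5 -> clock=17.
Op 4: tick 8 -> clock=25.
Op 5: tick 9 -> clock=34.
Op 6: insert a.com -> 10.0.0.2 (expiry=34+1=35). clock=34
Op 7: insert b.com -> 10.0.0.1 (expiry=34+2=36). clock=34
Op 8: tick 9 -> clock=43. purged={a.com,b.com}
Op 9: tick 1 -> clock=44.
Op 10: insert b.com -> 10.0.0.2 (expiry=44+1=45). clock=44
Op 11: insert b.com -> 10.0.0.2 (expiry=44+3=47). clock=44
Op 12: insert a.com -> 10.0.0.1 (expiry=44+3=47). clock=44
Op 13: insert b.com -> 10.0.0.1 (expiry=44+2=46). clock=44
Op 14: tick 9 -> clock=53. purged={a.com,b.com}
Op 15: insert a.com -> 10.0.0.1 (expiry=53+1=54). clock=53
Op 16: insert b.com -> 10.0.0.1 (expiry=53+1=54). clock=53
Op 17: insert a.com -> 10.0.0.1 (expiry=53+1=54). clock=53
Op 18: tick 8 -> clock=61. purged={a.com,b.com}
Op 19: insert a.com -> 10.0.0.1 (expiry=61+1=62). clock=61
Op 20: tick 2 -> clock=63. purged={a.com}
Op 21: insert a.com -> 10.0.0.1 (expiry=63+2=65). clock=63
Op 22: tick 7 -> clock=70. purged={a.com}
Op 23: insert a.com -> 10.0.0.1 (expiry=70+3=73). clock=70
Op 24: tick 5 -> clock=75. purged={a.com}
Final cache (unexpired): {} -> size=0

Answer: 0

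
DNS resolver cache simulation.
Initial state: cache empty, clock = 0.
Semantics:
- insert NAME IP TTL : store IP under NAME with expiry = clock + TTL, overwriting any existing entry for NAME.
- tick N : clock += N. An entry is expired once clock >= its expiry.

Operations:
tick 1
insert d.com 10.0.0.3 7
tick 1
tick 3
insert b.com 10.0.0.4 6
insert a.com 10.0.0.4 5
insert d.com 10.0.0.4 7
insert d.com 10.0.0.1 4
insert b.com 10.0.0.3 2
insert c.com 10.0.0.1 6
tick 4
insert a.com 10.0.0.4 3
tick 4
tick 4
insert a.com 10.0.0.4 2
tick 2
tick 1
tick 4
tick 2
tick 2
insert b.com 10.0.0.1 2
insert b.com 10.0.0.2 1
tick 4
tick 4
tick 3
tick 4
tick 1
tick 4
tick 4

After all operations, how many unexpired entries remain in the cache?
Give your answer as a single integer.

Op 1: tick 1 -> clock=1.
Op 2: insert d.com -> 10.0.0.3 (expiry=1+7=8). clock=1
Op 3: tick 1 -> clock=2.
Op 4: tick 3 -> clock=5.
Op 5: insert b.com -> 10.0.0.4 (expiry=5+6=11). clock=5
Op 6: insert a.com -> 10.0.0.4 (expiry=5+5=10). clock=5
Op 7: insert d.com -> 10.0.0.4 (expiry=5+7=12). clock=5
Op 8: insert d.com -> 10.0.0.1 (expiry=5+4=9). clock=5
Op 9: insert b.com -> 10.0.0.3 (expiry=5+2=7). clock=5
Op 10: insert c.com -> 10.0.0.1 (expiry=5+6=11). clock=5
Op 11: tick 4 -> clock=9. purged={b.com,d.com}
Op 12: insert a.com -> 10.0.0.4 (expiry=9+3=12). clock=9
Op 13: tick 4 -> clock=13. purged={a.com,c.com}
Op 14: tick 4 -> clock=17.
Op 15: insert a.com -> 10.0.0.4 (expiry=17+2=19). clock=17
Op 16: tick 2 -> clock=19. purged={a.com}
Op 17: tick 1 -> clock=20.
Op 18: tick 4 -> clock=24.
Op 19: tick 2 -> clock=26.
Op 20: tick 2 -> clock=28.
Op 21: insert b.com -> 10.0.0.1 (expiry=28+2=30). clock=28
Op 22: insert b.com -> 10.0.0.2 (expiry=28+1=29). clock=28
Op 23: tick 4 -> clock=32. purged={b.com}
Op 24: tick 4 -> clock=36.
Op 25: tick 3 -> clock=39.
Op 26: tick 4 -> clock=43.
Op 27: tick 1 -> clock=44.
Op 28: tick 4 -> clock=48.
Op 29: tick 4 -> clock=52.
Final cache (unexpired): {} -> size=0

Answer: 0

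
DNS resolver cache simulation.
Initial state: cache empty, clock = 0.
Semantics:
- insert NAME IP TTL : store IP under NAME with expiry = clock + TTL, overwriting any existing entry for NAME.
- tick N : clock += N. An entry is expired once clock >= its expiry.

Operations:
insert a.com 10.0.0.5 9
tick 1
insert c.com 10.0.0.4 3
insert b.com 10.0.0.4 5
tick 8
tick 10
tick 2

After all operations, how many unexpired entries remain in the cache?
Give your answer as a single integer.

Op 1: insert a.com -> 10.0.0.5 (expiry=0+9=9). clock=0
Op 2: tick 1 -> clock=1.
Op 3: insert c.com -> 10.0.0.4 (expiry=1+3=4). clock=1
Op 4: insert b.com -> 10.0.0.4 (expiry=1+5=6). clock=1
Op 5: tick 8 -> clock=9. purged={a.com,b.com,c.com}
Op 6: tick 10 -> clock=19.
Op 7: tick 2 -> clock=21.
Final cache (unexpired): {} -> size=0

Answer: 0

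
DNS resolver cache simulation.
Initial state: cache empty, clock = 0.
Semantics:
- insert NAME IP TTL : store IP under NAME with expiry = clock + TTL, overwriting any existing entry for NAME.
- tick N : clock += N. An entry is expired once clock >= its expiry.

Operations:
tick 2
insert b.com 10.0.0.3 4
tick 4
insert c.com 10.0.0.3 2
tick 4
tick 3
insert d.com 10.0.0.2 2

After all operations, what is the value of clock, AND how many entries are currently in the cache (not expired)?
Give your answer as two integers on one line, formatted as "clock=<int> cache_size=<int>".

Answer: clock=13 cache_size=1

Derivation:
Op 1: tick 2 -> clock=2.
Op 2: insert b.com -> 10.0.0.3 (expiry=2+4=6). clock=2
Op 3: tick 4 -> clock=6. purged={b.com}
Op 4: insert c.com -> 10.0.0.3 (expiry=6+2=8). clock=6
Op 5: tick 4 -> clock=10. purged={c.com}
Op 6: tick 3 -> clock=13.
Op 7: insert d.com -> 10.0.0.2 (expiry=13+2=15). clock=13
Final clock = 13
Final cache (unexpired): {d.com} -> size=1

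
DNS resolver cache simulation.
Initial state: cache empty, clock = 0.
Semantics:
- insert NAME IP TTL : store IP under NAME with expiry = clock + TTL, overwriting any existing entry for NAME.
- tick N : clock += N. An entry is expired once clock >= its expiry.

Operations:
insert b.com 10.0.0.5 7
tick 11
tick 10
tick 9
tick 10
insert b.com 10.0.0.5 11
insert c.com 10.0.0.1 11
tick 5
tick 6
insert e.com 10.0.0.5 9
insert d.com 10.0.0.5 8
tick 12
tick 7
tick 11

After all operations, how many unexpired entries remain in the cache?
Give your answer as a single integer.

Op 1: insert b.com -> 10.0.0.5 (expiry=0+7=7). clock=0
Op 2: tick 11 -> clock=11. purged={b.com}
Op 3: tick 10 -> clock=21.
Op 4: tick 9 -> clock=30.
Op 5: tick 10 -> clock=40.
Op 6: insert b.com -> 10.0.0.5 (expiry=40+11=51). clock=40
Op 7: insert c.com -> 10.0.0.1 (expiry=40+11=51). clock=40
Op 8: tick 5 -> clock=45.
Op 9: tick 6 -> clock=51. purged={b.com,c.com}
Op 10: insert e.com -> 10.0.0.5 (expiry=51+9=60). clock=51
Op 11: insert d.com -> 10.0.0.5 (expiry=51+8=59). clock=51
Op 12: tick 12 -> clock=63. purged={d.com,e.com}
Op 13: tick 7 -> clock=70.
Op 14: tick 11 -> clock=81.
Final cache (unexpired): {} -> size=0

Answer: 0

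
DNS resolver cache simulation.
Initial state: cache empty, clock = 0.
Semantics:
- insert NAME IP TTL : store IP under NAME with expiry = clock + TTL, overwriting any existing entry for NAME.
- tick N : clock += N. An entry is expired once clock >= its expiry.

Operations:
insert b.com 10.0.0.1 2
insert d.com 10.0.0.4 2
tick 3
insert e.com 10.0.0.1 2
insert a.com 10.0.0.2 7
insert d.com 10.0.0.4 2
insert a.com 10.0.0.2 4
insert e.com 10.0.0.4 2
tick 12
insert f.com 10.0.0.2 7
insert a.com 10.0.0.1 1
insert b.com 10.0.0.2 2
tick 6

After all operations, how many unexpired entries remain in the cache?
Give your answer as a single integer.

Op 1: insert b.com -> 10.0.0.1 (expiry=0+2=2). clock=0
Op 2: insert d.com -> 10.0.0.4 (expiry=0+2=2). clock=0
Op 3: tick 3 -> clock=3. purged={b.com,d.com}
Op 4: insert e.com -> 10.0.0.1 (expiry=3+2=5). clock=3
Op 5: insert a.com -> 10.0.0.2 (expiry=3+7=10). clock=3
Op 6: insert d.com -> 10.0.0.4 (expiry=3+2=5). clock=3
Op 7: insert a.com -> 10.0.0.2 (expiry=3+4=7). clock=3
Op 8: insert e.com -> 10.0.0.4 (expiry=3+2=5). clock=3
Op 9: tick 12 -> clock=15. purged={a.com,d.com,e.com}
Op 10: insert f.com -> 10.0.0.2 (expiry=15+7=22). clock=15
Op 11: insert a.com -> 10.0.0.1 (expiry=15+1=16). clock=15
Op 12: insert b.com -> 10.0.0.2 (expiry=15+2=17). clock=15
Op 13: tick 6 -> clock=21. purged={a.com,b.com}
Final cache (unexpired): {f.com} -> size=1

Answer: 1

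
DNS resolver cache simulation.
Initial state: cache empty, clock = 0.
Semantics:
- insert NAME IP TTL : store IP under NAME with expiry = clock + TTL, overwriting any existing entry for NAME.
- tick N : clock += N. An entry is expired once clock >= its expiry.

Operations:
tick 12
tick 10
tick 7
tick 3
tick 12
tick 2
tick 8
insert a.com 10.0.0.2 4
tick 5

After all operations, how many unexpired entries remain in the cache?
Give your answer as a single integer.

Answer: 0

Derivation:
Op 1: tick 12 -> clock=12.
Op 2: tick 10 -> clock=22.
Op 3: tick 7 -> clock=29.
Op 4: tick 3 -> clock=32.
Op 5: tick 12 -> clock=44.
Op 6: tick 2 -> clock=46.
Op 7: tick 8 -> clock=54.
Op 8: insert a.com -> 10.0.0.2 (expiry=54+4=58). clock=54
Op 9: tick 5 -> clock=59. purged={a.com}
Final cache (unexpired): {} -> size=0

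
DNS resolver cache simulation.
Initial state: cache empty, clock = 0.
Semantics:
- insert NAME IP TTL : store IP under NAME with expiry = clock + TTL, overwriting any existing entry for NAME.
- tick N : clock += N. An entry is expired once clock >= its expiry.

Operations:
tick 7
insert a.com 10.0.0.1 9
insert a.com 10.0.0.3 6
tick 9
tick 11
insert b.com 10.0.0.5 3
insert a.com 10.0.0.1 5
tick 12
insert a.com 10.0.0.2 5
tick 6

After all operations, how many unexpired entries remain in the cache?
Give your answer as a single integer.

Answer: 0

Derivation:
Op 1: tick 7 -> clock=7.
Op 2: insert a.com -> 10.0.0.1 (expiry=7+9=16). clock=7
Op 3: insert a.com -> 10.0.0.3 (expiry=7+6=13). clock=7
Op 4: tick 9 -> clock=16. purged={a.com}
Op 5: tick 11 -> clock=27.
Op 6: insert b.com -> 10.0.0.5 (expiry=27+3=30). clock=27
Op 7: insert a.com -> 10.0.0.1 (expiry=27+5=32). clock=27
Op 8: tick 12 -> clock=39. purged={a.com,b.com}
Op 9: insert a.com -> 10.0.0.2 (expiry=39+5=44). clock=39
Op 10: tick 6 -> clock=45. purged={a.com}
Final cache (unexpired): {} -> size=0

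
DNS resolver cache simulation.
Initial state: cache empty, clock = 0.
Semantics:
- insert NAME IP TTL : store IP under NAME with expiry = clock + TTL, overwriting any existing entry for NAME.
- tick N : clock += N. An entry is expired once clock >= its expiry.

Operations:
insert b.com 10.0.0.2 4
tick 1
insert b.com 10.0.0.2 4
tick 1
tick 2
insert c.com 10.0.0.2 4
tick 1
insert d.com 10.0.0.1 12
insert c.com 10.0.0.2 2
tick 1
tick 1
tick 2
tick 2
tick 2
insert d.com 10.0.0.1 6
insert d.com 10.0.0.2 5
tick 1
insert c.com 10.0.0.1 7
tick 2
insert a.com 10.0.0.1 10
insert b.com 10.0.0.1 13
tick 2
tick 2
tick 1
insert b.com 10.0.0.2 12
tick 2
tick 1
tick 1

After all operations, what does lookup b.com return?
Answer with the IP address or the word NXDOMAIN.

Op 1: insert b.com -> 10.0.0.2 (expiry=0+4=4). clock=0
Op 2: tick 1 -> clock=1.
Op 3: insert b.com -> 10.0.0.2 (expiry=1+4=5). clock=1
Op 4: tick 1 -> clock=2.
Op 5: tick 2 -> clock=4.
Op 6: insert c.com -> 10.0.0.2 (expiry=4+4=8). clock=4
Op 7: tick 1 -> clock=5. purged={b.com}
Op 8: insert d.com -> 10.0.0.1 (expiry=5+12=17). clock=5
Op 9: insert c.com -> 10.0.0.2 (expiry=5+2=7). clock=5
Op 10: tick 1 -> clock=6.
Op 11: tick 1 -> clock=7. purged={c.com}
Op 12: tick 2 -> clock=9.
Op 13: tick 2 -> clock=11.
Op 14: tick 2 -> clock=13.
Op 15: insert d.com -> 10.0.0.1 (expiry=13+6=19). clock=13
Op 16: insert d.com -> 10.0.0.2 (expiry=13+5=18). clock=13
Op 17: tick 1 -> clock=14.
Op 18: insert c.com -> 10.0.0.1 (expiry=14+7=21). clock=14
Op 19: tick 2 -> clock=16.
Op 20: insert a.com -> 10.0.0.1 (expiry=16+10=26). clock=16
Op 21: insert b.com -> 10.0.0.1 (expiry=16+13=29). clock=16
Op 22: tick 2 -> clock=18. purged={d.com}
Op 23: tick 2 -> clock=20.
Op 24: tick 1 -> clock=21. purged={c.com}
Op 25: insert b.com -> 10.0.0.2 (expiry=21+12=33). clock=21
Op 26: tick 2 -> clock=23.
Op 27: tick 1 -> clock=24.
Op 28: tick 1 -> clock=25.
lookup b.com: present, ip=10.0.0.2 expiry=33 > clock=25

Answer: 10.0.0.2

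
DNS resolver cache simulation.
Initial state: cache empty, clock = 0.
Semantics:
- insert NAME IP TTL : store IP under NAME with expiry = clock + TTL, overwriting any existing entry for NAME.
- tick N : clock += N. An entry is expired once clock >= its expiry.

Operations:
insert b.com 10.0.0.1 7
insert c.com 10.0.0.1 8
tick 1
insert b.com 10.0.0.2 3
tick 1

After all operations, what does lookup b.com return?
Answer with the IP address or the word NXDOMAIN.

Op 1: insert b.com -> 10.0.0.1 (expiry=0+7=7). clock=0
Op 2: insert c.com -> 10.0.0.1 (expiry=0+8=8). clock=0
Op 3: tick 1 -> clock=1.
Op 4: insert b.com -> 10.0.0.2 (expiry=1+3=4). clock=1
Op 5: tick 1 -> clock=2.
lookup b.com: present, ip=10.0.0.2 expiry=4 > clock=2

Answer: 10.0.0.2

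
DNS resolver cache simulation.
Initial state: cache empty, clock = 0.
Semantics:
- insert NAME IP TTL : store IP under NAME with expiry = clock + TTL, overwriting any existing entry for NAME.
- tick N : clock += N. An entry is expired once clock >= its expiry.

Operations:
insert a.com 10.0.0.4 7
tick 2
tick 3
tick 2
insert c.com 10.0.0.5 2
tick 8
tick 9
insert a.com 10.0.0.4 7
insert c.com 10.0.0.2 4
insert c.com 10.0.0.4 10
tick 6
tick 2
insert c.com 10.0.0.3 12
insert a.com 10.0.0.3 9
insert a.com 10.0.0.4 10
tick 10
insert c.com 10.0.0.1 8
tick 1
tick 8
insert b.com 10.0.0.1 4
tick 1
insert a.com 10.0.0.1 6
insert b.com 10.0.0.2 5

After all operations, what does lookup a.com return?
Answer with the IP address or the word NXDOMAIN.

Answer: 10.0.0.1

Derivation:
Op 1: insert a.com -> 10.0.0.4 (expiry=0+7=7). clock=0
Op 2: tick 2 -> clock=2.
Op 3: tick 3 -> clock=5.
Op 4: tick 2 -> clock=7. purged={a.com}
Op 5: insert c.com -> 10.0.0.5 (expiry=7+2=9). clock=7
Op 6: tick 8 -> clock=15. purged={c.com}
Op 7: tick 9 -> clock=24.
Op 8: insert a.com -> 10.0.0.4 (expiry=24+7=31). clock=24
Op 9: insert c.com -> 10.0.0.2 (expiry=24+4=28). clock=24
Op 10: insert c.com -> 10.0.0.4 (expiry=24+10=34). clock=24
Op 11: tick 6 -> clock=30.
Op 12: tick 2 -> clock=32. purged={a.com}
Op 13: insert c.com -> 10.0.0.3 (expiry=32+12=44). clock=32
Op 14: insert a.com -> 10.0.0.3 (expiry=32+9=41). clock=32
Op 15: insert a.com -> 10.0.0.4 (expiry=32+10=42). clock=32
Op 16: tick 10 -> clock=42. purged={a.com}
Op 17: insert c.com -> 10.0.0.1 (expiry=42+8=50). clock=42
Op 18: tick 1 -> clock=43.
Op 19: tick 8 -> clock=51. purged={c.com}
Op 20: insert b.com -> 10.0.0.1 (expiry=51+4=55). clock=51
Op 21: tick 1 -> clock=52.
Op 22: insert a.com -> 10.0.0.1 (expiry=52+6=58). clock=52
Op 23: insert b.com -> 10.0.0.2 (expiry=52+5=57). clock=52
lookup a.com: present, ip=10.0.0.1 expiry=58 > clock=52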